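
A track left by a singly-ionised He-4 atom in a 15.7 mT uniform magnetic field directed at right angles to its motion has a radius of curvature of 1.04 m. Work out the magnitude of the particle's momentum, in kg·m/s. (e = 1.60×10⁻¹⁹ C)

Since qvB = mv²/r, the momentum p = mv = qBr.
p = (1×1.60×10^-19)(0.0157)(1.04) = 2.61×10^-21 kg·m/s.

p ≈ 2.61×10^-21 kg·m/s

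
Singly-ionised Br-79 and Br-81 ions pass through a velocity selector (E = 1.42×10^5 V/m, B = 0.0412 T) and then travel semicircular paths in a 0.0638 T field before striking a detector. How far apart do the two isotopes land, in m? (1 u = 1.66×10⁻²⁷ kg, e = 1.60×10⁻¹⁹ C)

Both emerge at v = E/B₁ = 3.45×10^6 m/s.
r = mv/(qB₂), so r₁ = 44.28 m and r₂ = 45.40 m, giving Δr = 1.12 m.
After a semicircle each ion lands a diameter 2r from the entry slit, so the separation is 2Δr = 2.24 m.

Δd ≈ 2.24 m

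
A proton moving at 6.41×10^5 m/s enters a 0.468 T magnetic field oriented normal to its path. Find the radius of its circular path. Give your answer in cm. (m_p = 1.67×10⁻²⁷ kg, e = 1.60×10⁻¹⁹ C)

The magnetic force provides the centripetal force: qvB = mv²/r, so r = mv/(qB).
r = (1.67×10^-27 kg)(6.41×10^5 m/s) / [(1×1.60×10^-19 C)(0.468 T)] = 0.0143 m.

r ≈ 1.43 cm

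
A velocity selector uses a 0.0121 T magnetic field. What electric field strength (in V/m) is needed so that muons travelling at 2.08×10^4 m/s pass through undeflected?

E ≈ 252 V/m

qE = qvB ⇒ E = vB = (2.08×10^4)(0.0121) = 252 V/m.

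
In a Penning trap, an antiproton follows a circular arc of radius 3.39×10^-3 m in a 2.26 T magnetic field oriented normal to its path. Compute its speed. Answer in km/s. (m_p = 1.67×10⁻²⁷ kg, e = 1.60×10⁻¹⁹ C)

From qvB = mv²/r, v = qBr/m.
v = (1×1.60×10^-19)(2.26)(3.39×10^-3) / (1.67×10^-27) = 7.34×10^5 m/s.

v ≈ 734 km/s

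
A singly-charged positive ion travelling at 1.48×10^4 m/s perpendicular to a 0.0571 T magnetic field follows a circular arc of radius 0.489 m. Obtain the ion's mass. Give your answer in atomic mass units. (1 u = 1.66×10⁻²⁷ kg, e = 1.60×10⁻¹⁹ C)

m ≈ 182 u

qvB = mv²/r ⇒ m = qBr/v.
m = (1×1.60×10^-19)(0.0571)(0.489) / (1.48×10^4) = 3.02×10^-25 kg = 182 u.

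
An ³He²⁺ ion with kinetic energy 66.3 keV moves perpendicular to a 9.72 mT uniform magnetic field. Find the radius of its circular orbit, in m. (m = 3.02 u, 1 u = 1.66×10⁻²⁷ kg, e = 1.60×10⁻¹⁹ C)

Convert the energy: K = 66.3 keV = 1.06×10^-14 J.
v = √(2K/m) = √(2·1.06×10^-14/5.01×10^-27) = 2.06×10^6 m/s.
r = mv/(qB) = (5.01×10^-27)(2.06×10^6) / [(2×1.60×10^-19)(9.72×10^-3)] = 3.32 m.

r ≈ 3.32 m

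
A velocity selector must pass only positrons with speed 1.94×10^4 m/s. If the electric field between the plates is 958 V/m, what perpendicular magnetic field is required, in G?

B ≈ 494 G

qE = qvB ⇒ B = E/v = (958) / (1.94×10^4) = 0.0494 T.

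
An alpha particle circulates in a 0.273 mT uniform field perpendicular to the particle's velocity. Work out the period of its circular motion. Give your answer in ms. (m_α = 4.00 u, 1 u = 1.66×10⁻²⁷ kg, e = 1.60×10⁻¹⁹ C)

T ≈ 0.478 ms

The cyclotron period is independent of speed: T = 2πm/(qB).
T = 2π(6.64×10^-27) / [(2×1.60×10^-19)(2.73×10^-4)] = 4.78×10^-4 s.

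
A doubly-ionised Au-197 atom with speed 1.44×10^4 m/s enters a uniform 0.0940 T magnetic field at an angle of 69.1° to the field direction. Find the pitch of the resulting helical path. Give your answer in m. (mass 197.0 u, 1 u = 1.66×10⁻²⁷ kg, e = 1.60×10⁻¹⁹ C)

The velocity component along B is v∥ = v cos69.1° = 5140 m/s.
The cyclotron period T = 2πm/(qB) = 6.83×10^-5 s is set by m, q, B alone.
Pitch = v∥·T = (5140)(6.83×10^-5) = 0.351 m.

pitch ≈ 0.351 m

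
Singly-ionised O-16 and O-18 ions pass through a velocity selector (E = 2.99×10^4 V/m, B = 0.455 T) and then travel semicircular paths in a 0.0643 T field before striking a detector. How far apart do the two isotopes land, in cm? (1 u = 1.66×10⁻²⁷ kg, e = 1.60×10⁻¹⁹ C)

Both emerge at v = E/B₁ = 6.57×10^4 m/s.
r = mv/(qB₂), so r₁ = 0.1697 m and r₂ = 0.1909 m, giving Δr = 0.0212 m.
After a semicircle each ion lands a diameter 2r from the entry slit, so the separation is 2Δr = 0.0424 m.

Δd ≈ 4.24 cm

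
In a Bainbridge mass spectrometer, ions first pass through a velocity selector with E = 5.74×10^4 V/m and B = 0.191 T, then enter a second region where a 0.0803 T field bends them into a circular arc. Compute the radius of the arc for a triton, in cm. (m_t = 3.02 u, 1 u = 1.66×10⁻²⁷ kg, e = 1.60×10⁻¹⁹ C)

The selector passes v = E/B = 5.74×10^4/0.191 = 3.01×10^5 m/s.
In the deflection region, r = mv/(qB₂) = (5.01×10^-27)(3.01×10^5) / [(1×1.60×10^-19)(0.0803)] = 0.117 m.

r ≈ 11.7 cm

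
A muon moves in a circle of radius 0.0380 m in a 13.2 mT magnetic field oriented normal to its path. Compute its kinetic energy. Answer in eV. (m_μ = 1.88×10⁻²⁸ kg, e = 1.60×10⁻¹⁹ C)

K ≈ 107 eV

v = qBr/m = (1×1.60×10^-19)(0.0132)(0.0380) / (1.88×10^-28) = 4.27×10^5 m/s.
K = ½mv² = 0.5·(1.88×10^-28)·(4.27×10^5)² = 1.71×10^-17 J = 107 eV.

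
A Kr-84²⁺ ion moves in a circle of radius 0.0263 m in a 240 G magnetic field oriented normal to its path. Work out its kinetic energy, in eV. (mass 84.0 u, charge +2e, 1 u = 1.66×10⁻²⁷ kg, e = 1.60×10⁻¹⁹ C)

K ≈ 0.914 eV

v = qBr/m = (2×1.60×10^-19)(0.0240)(0.0263) / (1.39×10^-25) = 1450 m/s.
K = ½mv² = 0.5·(1.39×10^-25)·(1450)² = 1.46×10^-19 J = 0.914 eV.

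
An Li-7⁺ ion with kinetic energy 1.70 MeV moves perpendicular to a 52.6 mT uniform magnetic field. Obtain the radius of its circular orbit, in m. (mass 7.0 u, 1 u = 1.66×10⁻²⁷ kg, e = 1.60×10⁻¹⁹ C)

r ≈ 9.45 m

Convert the energy: K = 1.70 MeV = 2.72×10^-13 J.
v = √(2K/m) = √(2·2.72×10^-13/1.16×10^-26) = 6.84×10^6 m/s.
r = mv/(qB) = (1.16×10^-26)(6.84×10^6) / [(1×1.60×10^-19)(0.0526)] = 9.45 m.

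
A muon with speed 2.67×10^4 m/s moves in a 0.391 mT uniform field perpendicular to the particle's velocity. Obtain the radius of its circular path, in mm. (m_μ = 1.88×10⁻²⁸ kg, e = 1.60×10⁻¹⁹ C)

The magnetic force provides the centripetal force: qvB = mv²/r, so r = mv/(qB).
r = (1.88×10^-28 kg)(2.67×10^4 m/s) / [(1×1.60×10^-19 C)(3.91×10^-4 T)] = 0.0802 m.

r ≈ 80.2 mm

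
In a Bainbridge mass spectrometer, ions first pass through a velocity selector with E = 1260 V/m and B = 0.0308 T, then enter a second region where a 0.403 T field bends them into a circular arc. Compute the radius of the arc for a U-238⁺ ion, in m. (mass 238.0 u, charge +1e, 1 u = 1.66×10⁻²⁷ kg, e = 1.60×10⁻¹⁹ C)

r ≈ 0.251 m

The selector passes v = E/B = 1260/0.0308 = 4.09×10^4 m/s.
In the deflection region, r = mv/(qB₂) = (3.95×10^-25)(4.09×10^4) / [(1×1.60×10^-19)(0.403)] = 0.251 m.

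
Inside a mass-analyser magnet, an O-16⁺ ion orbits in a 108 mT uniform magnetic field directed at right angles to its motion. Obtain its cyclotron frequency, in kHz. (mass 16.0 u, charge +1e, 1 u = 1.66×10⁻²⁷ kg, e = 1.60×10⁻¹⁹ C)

f = qB/(2πm) = (1×1.60×10^-19)(0.108) / [2π(2.66×10^-26)] = 1.04×10^5 Hz.

f ≈ 104 kHz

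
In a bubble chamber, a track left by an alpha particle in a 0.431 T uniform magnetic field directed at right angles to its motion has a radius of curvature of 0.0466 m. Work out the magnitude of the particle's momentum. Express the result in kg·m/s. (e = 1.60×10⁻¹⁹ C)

Since qvB = mv²/r, the momentum p = mv = qBr.
p = (2×1.60×10^-19)(0.431)(0.0466) = 6.43×10^-21 kg·m/s.

p ≈ 6.43×10^-21 kg·m/s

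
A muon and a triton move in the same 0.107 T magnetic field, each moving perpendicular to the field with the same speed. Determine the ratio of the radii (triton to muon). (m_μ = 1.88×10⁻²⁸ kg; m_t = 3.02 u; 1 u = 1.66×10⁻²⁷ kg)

ratio ≈ 26.7

r = mv/(qB) ⇒ at equal v, r ∝ m/q.
r_{triton}/r_{muon} = 26.7.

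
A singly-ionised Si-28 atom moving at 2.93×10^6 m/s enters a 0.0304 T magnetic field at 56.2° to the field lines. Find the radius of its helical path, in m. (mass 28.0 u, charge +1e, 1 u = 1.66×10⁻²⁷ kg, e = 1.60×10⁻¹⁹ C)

r ≈ 23.3 m

Only the perpendicular component v⊥ = v sin56.2° = 2.43×10^6 m/s is bent by the field.
r = m v⊥ /(qB) = (4.65×10^-26)(2.43×10^6) / [(1×1.60×10^-19)(0.0304)] = 23.3 m.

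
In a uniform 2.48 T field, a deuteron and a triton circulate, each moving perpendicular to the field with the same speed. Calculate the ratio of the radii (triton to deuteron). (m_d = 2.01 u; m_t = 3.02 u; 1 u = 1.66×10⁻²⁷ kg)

r = mv/(qB) ⇒ at equal v, r ∝ m/q.
r_{triton}/r_{deuteron} = 1.50.

ratio ≈ 1.50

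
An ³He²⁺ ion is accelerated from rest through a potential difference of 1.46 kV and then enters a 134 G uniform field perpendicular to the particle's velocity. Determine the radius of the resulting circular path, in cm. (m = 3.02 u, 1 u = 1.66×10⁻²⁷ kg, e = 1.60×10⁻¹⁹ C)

The kinetic energy gained is K = qV = (2×1.60×10^-19)(1460) = 4.67×10^-16 J.
v = √(2K/m) = 4.32×10^5 m/s.
r = mv/(qB) = (5.01×10^-27)(4.32×10^5) / [(2×1.60×10^-19)(0.0134)] = 0.505 m.

r ≈ 50.5 cm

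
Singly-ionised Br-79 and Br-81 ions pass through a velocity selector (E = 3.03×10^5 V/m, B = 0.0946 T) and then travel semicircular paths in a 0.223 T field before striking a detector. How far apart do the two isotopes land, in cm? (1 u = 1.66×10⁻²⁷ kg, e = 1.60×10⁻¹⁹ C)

Δd ≈ 59.6 cm

Both emerge at v = E/B₁ = 3.20×10^6 m/s.
r = mv/(qB₂), so r₁ = 11.772 m and r₂ = 12.070 m, giving Δr = 0.298 m.
After a semicircle each ion lands a diameter 2r from the entry slit, so the separation is 2Δr = 0.596 m.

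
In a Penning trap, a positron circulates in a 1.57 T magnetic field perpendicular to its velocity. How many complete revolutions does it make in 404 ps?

N = 17

T = 2πm/(qB) = 2π(9.11×10^-31) / [(1×1.60×10^-19)(1.57)] = 2.2787×10^-11 s.
N = t/T = 4.04×10^-10 / 2.2787×10^-11 ≈ 17.73, so 17 complete revolutions.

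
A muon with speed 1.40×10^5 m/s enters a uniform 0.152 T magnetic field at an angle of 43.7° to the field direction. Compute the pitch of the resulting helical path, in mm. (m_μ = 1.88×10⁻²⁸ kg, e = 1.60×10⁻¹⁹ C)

pitch ≈ 4.92 mm

The velocity component along B is v∥ = v cos43.7° = 1.01×10^5 m/s.
The cyclotron period T = 2πm/(qB) = 4.86×10^-8 s is set by m, q, B alone.
Pitch = v∥·T = (1.01×10^5)(4.86×10^-8) = 4.92×10^-3 m.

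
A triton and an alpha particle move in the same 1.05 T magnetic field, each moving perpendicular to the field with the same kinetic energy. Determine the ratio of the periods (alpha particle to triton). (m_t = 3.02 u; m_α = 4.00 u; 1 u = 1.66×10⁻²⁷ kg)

ratio ≈ 0.662

T = 2πm/(qB) is independent of speed, so T₂/T₁ = (m₂/q₂)/(m₁/q₁).
T_{alpha particle}/T_{triton} = (6.64×10^-27/2e) / (5.01×10^-27/1e) = 0.662.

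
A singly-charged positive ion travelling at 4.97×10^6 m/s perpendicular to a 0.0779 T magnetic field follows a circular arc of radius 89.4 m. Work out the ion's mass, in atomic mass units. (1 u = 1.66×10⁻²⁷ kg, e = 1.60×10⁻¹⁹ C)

qvB = mv²/r ⇒ m = qBr/v.
m = (1×1.60×10^-19)(0.0779)(89.4) / (4.97×10^6) = 2.24×10^-25 kg = 135 u.

m ≈ 135 u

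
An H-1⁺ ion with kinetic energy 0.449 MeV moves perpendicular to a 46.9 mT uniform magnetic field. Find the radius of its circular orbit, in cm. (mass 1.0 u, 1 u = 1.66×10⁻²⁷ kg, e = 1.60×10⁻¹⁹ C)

r ≈ 206 cm

Convert the energy: K = 0.449 MeV = 7.18×10^-14 J.
v = √(2K/m) = √(2·7.18×10^-14/1.66×10^-27) = 9.30×10^6 m/s.
r = mv/(qB) = (1.66×10^-27)(9.30×10^6) / [(1×1.60×10^-19)(0.0469)] = 2.06 m.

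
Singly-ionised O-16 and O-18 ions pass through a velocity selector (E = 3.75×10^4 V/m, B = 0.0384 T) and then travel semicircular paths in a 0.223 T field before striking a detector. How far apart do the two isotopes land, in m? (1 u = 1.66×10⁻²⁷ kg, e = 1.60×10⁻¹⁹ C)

Δd ≈ 0.182 m

Both emerge at v = E/B₁ = 9.77×10^5 m/s.
r = mv/(qB₂), so r₁ = 0.7269 m and r₂ = 0.8178 m, giving Δr = 0.0909 m.
After a semicircle each ion lands a diameter 2r from the entry slit, so the separation is 2Δr = 0.182 m.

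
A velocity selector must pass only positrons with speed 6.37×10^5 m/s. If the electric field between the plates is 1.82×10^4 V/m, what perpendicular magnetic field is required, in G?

qE = qvB ⇒ B = E/v = (1.82×10^4) / (6.37×10^5) = 0.0286 T.

B ≈ 286 G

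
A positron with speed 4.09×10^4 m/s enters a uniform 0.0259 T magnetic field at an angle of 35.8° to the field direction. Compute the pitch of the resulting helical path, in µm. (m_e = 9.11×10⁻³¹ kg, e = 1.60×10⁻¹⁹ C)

The velocity component along B is v∥ = v cos35.8° = 3.32×10^4 m/s.
The cyclotron period T = 2πm/(qB) = 1.38×10^-9 s is set by m, q, B alone.
Pitch = v∥·T = (3.32×10^4)(1.38×10^-9) = 4.58×10^-5 m.

pitch ≈ 45.8 µm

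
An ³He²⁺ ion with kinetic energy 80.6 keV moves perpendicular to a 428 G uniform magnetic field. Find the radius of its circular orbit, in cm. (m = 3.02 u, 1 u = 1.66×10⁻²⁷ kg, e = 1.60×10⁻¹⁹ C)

Convert the energy: K = 80.6 keV = 1.29×10^-14 J.
v = √(2K/m) = √(2·1.29×10^-14/5.01×10^-27) = 2.27×10^6 m/s.
r = mv/(qB) = (5.01×10^-27)(2.27×10^6) / [(2×1.60×10^-19)(0.0428)] = 0.830 m.

r ≈ 83.0 cm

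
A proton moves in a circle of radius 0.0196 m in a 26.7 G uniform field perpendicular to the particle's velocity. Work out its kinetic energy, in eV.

K ≈ 0.131 eV

v = qBr/m = (1×1.60×10^-19)(2.67×10^-3)(0.0196) / (1.67×10^-27) = 5010 m/s.
K = ½mv² = 0.5·(1.67×10^-27)·(5010)² = 2.10×10^-20 J = 0.131 eV.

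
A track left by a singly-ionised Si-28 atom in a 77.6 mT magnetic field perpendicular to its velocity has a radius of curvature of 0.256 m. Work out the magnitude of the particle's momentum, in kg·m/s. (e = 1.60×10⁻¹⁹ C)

p ≈ 3.18×10^-21 kg·m/s

Since qvB = mv²/r, the momentum p = mv = qBr.
p = (1×1.60×10^-19)(0.0776)(0.256) = 3.18×10^-21 kg·m/s.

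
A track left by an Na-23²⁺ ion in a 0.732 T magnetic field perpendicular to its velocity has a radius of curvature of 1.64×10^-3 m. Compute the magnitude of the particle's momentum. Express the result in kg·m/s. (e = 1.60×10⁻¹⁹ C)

p ≈ 3.84×10^-22 kg·m/s

Since qvB = mv²/r, the momentum p = mv = qBr.
p = (2×1.60×10^-19)(0.732)(1.64×10^-3) = 3.84×10^-22 kg·m/s.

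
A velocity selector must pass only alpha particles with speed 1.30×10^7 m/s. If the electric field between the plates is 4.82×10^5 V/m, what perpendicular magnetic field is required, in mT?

qE = qvB ⇒ B = E/v = (4.82×10^5) / (1.30×10^7) = 0.0371 T.

B ≈ 37.1 mT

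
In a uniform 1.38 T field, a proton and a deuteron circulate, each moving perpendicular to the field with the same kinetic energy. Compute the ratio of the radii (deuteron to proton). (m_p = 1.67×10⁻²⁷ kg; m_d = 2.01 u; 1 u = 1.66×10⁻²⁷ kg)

ratio ≈ 1.41

r = √(2mK)/(qB) ⇒ at equal K, r ∝ √m/q.
r_{deuteron}/r_{proton} = 1.41.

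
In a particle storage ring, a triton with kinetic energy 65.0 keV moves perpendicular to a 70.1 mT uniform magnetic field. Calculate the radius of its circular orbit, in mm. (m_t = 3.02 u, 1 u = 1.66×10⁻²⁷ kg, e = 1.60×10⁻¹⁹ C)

Convert the energy: K = 65.0 keV = 1.04×10^-14 J.
v = √(2K/m) = √(2·1.04×10^-14/5.01×10^-27) = 2.04×10^6 m/s.
r = mv/(qB) = (5.01×10^-27)(2.04×10^6) / [(1×1.60×10^-19)(0.0701)] = 0.910 m.

r ≈ 910 mm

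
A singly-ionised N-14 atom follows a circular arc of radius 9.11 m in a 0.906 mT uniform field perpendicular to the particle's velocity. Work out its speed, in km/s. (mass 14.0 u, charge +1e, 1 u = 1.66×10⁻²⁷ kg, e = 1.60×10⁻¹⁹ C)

v ≈ 56.8 km/s

From qvB = mv²/r, v = qBr/m.
v = (1×1.60×10^-19)(9.06×10^-4)(9.11) / (2.32×10^-26) = 5.68×10^4 m/s.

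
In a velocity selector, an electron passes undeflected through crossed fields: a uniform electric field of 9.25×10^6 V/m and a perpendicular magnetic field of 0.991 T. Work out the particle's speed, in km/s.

For zero net force, qE = qvB, so v = E/B.
v = (9.25×10^6) / (0.991) = 9.33×10^6 m/s.

v ≈ 9330 km/s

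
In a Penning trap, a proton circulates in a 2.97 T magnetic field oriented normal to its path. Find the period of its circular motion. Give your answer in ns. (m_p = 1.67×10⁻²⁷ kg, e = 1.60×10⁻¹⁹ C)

The cyclotron period is independent of speed: T = 2πm/(qB).
T = 2π(1.67×10^-27) / [(1×1.60×10^-19)(2.97)] = 2.21×10^-8 s.

T ≈ 22.1 ns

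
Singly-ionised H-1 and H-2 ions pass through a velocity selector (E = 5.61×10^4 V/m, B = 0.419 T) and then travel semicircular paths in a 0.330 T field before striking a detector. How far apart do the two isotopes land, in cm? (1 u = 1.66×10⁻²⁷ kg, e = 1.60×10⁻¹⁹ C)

Both emerge at v = E/B₁ = 1.34×10^5 m/s.
r = mv/(qB₂), so r₁ = 4.21×10^-3 m and r₂ = 8.42×10^-3 m, giving Δr = 4.21×10^-3 m.
After a semicircle each ion lands a diameter 2r from the entry slit, so the separation is 2Δr = 8.42×10^-3 m.

Δd ≈ 0.842 cm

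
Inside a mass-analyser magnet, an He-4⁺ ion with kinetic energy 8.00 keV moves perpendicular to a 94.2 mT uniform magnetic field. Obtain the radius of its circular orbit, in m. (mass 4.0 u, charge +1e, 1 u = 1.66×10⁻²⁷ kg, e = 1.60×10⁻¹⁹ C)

Convert the energy: K = 8.00 keV = 1.28×10^-15 J.
v = √(2K/m) = √(2·1.28×10^-15/6.64×10^-27) = 6.21×10^5 m/s.
r = mv/(qB) = (6.64×10^-27)(6.21×10^5) / [(1×1.60×10^-19)(0.0942)] = 0.274 m.

r ≈ 0.274 m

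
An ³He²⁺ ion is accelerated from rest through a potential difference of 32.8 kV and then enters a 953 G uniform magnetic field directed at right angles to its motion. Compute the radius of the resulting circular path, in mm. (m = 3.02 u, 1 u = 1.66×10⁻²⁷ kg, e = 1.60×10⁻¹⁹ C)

r ≈ 336 mm

The kinetic energy gained is K = qV = (2×1.60×10^-19)(3.28×10^4) = 1.05×10^-14 J.
v = √(2K/m) = 2.05×10^6 m/s.
r = mv/(qB) = (5.01×10^-27)(2.05×10^6) / [(2×1.60×10^-19)(0.0953)] = 0.336 m.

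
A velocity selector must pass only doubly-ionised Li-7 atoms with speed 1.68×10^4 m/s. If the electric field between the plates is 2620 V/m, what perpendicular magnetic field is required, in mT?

qE = qvB ⇒ B = E/v = (2620) / (1.68×10^4) = 0.156 T.

B ≈ 156 mT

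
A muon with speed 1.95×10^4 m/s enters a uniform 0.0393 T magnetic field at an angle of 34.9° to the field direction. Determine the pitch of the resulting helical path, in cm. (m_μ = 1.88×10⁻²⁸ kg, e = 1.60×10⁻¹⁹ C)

The velocity component along B is v∥ = v cos34.9° = 1.60×10^4 m/s.
The cyclotron period T = 2πm/(qB) = 1.88×10^-7 s is set by m, q, B alone.
Pitch = v∥·T = (1.60×10^4)(1.88×10^-7) = 3.00×10^-3 m.

pitch ≈ 0.300 cm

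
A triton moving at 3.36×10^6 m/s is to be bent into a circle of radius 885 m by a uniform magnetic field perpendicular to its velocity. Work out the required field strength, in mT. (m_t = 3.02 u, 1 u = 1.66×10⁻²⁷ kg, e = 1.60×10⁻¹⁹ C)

B ≈ 0.119 mT

qvB = mv²/r gives B = mv/(qr).
B = (5.01×10^-27)(3.36×10^6) / [(1×1.60×10^-19)(885)] = 1.19×10^-4 T.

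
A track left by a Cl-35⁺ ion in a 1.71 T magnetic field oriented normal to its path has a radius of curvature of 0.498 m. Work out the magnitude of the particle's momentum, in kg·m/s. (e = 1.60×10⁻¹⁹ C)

Since qvB = mv²/r, the momentum p = mv = qBr.
p = (1×1.60×10^-19)(1.71)(0.498) = 1.36×10^-19 kg·m/s.

p ≈ 1.36×10^-19 kg·m/s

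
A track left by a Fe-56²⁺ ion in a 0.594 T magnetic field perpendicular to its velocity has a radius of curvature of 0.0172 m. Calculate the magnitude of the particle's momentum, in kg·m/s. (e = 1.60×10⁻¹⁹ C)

p ≈ 3.27×10^-21 kg·m/s

Since qvB = mv²/r, the momentum p = mv = qBr.
p = (2×1.60×10^-19)(0.594)(0.0172) = 3.27×10^-21 kg·m/s.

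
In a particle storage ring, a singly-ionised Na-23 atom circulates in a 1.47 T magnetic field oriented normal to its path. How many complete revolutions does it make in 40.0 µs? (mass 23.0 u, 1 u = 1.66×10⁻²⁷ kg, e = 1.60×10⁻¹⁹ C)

N = 39

T = 2πm/(qB) = 2π(3.818×10^-26) / [(1×1.60×10^-19)(1.47)] = 1.0199×10^-6 s.
N = t/T = 4.00×10^-5 / 1.0199×10^-6 ≈ 39.22, so 39 complete revolutions.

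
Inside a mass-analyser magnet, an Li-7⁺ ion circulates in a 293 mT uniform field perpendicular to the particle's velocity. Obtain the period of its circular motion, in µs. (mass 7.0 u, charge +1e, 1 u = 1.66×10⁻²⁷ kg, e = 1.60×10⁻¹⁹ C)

The cyclotron period is independent of speed: T = 2πm/(qB).
T = 2π(1.16×10^-26) / [(1×1.60×10^-19)(0.293)] = 1.56×10^-6 s.

T ≈ 1.56 µs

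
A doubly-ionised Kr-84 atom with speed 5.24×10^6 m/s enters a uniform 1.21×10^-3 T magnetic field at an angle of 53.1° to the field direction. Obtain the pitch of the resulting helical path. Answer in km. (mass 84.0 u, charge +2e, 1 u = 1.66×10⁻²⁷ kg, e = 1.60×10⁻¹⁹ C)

pitch ≈ 7.12 km

The velocity component along B is v∥ = v cos53.1° = 3.15×10^6 m/s.
The cyclotron period T = 2πm/(qB) = 2.26×10^-3 s is set by m, q, B alone.
Pitch = v∥·T = (3.15×10^6)(2.26×10^-3) = 7120 m.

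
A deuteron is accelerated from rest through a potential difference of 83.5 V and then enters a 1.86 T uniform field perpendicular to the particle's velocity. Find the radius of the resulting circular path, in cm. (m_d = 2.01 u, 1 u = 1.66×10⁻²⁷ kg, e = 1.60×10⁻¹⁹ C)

r ≈ 0.100 cm

The kinetic energy gained is K = qV = (1×1.60×10^-19)(83.5) = 1.34×10^-17 J.
v = √(2K/m) = 8.95×10^4 m/s.
r = mv/(qB) = (3.34×10^-27)(8.95×10^4) / [(1×1.60×10^-19)(1.86)] = 1.00×10^-3 m.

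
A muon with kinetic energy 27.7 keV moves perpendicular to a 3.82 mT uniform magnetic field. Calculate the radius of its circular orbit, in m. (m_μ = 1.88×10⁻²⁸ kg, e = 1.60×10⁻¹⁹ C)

Convert the energy: K = 27.7 keV = 4.43×10^-15 J.
v = √(2K/m) = √(2·4.43×10^-15/1.88×10^-28) = 6.87×10^6 m/s.
r = mv/(qB) = (1.88×10^-28)(6.87×10^6) / [(1×1.60×10^-19)(3.82×10^-3)] = 2.11 m.

r ≈ 2.11 m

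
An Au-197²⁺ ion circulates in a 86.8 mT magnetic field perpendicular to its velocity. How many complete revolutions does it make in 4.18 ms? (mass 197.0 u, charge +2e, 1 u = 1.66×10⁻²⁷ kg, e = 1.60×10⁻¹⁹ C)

N = 56

T = 2πm/(qB) = 2π(3.2702×10^-25) / [(2×1.60×10^-19)(0.0868)] = 7.3975×10^-5 s.
N = t/T = 4.18×10^-3 / 7.3975×10^-5 ≈ 56.51, so 56 complete revolutions.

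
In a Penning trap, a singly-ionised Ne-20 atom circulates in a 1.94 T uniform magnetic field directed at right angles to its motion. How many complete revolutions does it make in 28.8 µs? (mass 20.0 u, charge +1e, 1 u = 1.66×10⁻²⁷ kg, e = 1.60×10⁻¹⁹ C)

T = 2πm/(qB) = 2π(3.32×10^-26) / [(1×1.60×10^-19)(1.94)] = 6.7204×10^-7 s.
N = t/T = 2.88×10^-5 / 6.7204×10^-7 ≈ 42.85, so 42 complete revolutions.

N = 42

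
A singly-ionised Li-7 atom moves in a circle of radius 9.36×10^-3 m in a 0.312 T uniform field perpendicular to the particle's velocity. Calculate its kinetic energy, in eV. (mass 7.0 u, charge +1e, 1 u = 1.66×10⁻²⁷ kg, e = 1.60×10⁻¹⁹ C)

K ≈ 58.7 eV

v = qBr/m = (1×1.60×10^-19)(0.312)(9.36×10^-3) / (1.16×10^-26) = 4.02×10^4 m/s.
K = ½mv² = 0.5·(1.16×10^-26)·(4.02×10^4)² = 9.39×10^-18 J = 58.7 eV.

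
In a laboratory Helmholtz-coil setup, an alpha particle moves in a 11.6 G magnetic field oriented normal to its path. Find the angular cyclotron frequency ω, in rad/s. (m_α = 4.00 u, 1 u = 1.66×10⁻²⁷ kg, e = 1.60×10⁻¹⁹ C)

ω = qB/m = (2×1.60×10^-19)(1.16×10^-3) / (6.64×10^-27) = 5.59×10^4 rad/s.

ω ≈ 5.59×10^4 rad/s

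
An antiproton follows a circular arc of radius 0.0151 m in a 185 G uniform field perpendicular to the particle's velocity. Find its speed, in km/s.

v ≈ 26.8 km/s

From qvB = mv²/r, v = qBr/m.
v = (1×1.60×10^-19)(0.0185)(0.0151) / (1.67×10^-27) = 2.68×10^4 m/s.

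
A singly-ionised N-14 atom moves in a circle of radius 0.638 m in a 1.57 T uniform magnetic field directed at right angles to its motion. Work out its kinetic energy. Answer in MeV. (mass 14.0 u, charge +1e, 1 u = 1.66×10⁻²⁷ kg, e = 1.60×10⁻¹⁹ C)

K ≈ 3.45 MeV

v = qBr/m = (1×1.60×10^-19)(1.57)(0.638) / (2.32×10^-26) = 6.90×10^6 m/s.
K = ½mv² = 0.5·(2.32×10^-26)·(6.90×10^6)² = 5.53×10^-13 J = 3.45 MeV.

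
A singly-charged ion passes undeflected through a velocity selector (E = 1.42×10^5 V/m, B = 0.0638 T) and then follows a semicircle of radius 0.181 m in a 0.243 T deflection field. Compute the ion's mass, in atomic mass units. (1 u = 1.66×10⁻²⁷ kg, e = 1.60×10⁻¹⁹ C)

m ≈ 1.90 u

v = E/B₁ = 2.23×10^6 m/s.
From r = mv/(qB₂), m = qB₂r/v = (1×1.60×10^-19)(0.243)(0.181) / (2.23×10^6) = 3.16×10^-27 kg.
In atomic mass units: m = 3.16×10^-27 / 1.66×10^-27 = 1.90 u.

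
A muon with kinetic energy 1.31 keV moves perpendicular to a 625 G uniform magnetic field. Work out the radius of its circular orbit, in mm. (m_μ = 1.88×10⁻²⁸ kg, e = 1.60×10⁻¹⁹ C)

r ≈ 28.1 mm

Convert the energy: K = 1.31 keV = 2.10×10^-16 J.
v = √(2K/m) = √(2·2.10×10^-16/1.88×10^-28) = 1.49×10^6 m/s.
r = mv/(qB) = (1.88×10^-28)(1.49×10^6) / [(1×1.60×10^-19)(0.0625)] = 0.0281 m.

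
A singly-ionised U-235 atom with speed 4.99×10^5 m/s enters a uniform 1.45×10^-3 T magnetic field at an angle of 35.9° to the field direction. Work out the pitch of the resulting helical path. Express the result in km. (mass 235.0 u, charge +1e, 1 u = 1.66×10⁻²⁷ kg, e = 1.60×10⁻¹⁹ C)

The velocity component along B is v∥ = v cos35.9° = 4.04×10^5 m/s.
The cyclotron period T = 2πm/(qB) = 0.0106 s is set by m, q, B alone.
Pitch = v∥·T = (4.04×10^5)(0.0106) = 4270 m.

pitch ≈ 4.27 km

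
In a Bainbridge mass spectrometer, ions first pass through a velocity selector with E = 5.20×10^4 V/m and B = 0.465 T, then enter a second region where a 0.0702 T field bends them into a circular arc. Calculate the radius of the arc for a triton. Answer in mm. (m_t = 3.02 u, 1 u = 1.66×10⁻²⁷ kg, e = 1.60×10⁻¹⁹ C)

The selector passes v = E/B = 5.20×10^4/0.465 = 1.12×10^5 m/s.
In the deflection region, r = mv/(qB₂) = (5.01×10^-27)(1.12×10^5) / [(1×1.60×10^-19)(0.0702)] = 0.0499 m.

r ≈ 49.9 mm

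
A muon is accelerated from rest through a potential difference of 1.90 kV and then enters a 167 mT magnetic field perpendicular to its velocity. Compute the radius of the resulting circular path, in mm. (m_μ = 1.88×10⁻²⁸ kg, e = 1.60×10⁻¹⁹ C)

The kinetic energy gained is K = qV = (1×1.60×10^-19)(1900) = 3.04×10^-16 J.
v = √(2K/m) = 1.80×10^6 m/s.
r = mv/(qB) = (1.88×10^-28)(1.80×10^6) / [(1×1.60×10^-19)(0.167)] = 0.0127 m.

r ≈ 12.7 mm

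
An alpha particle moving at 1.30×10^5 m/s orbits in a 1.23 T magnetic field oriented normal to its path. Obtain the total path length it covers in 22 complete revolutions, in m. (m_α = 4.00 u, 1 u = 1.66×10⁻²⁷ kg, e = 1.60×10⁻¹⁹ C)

L ≈ 0.303 m

r = mv/(qB) = 2.19×10^-3 m, so one revolution covers 2πr = 0.0138 m.
In 22 revolutions: L = 22·2πr = 0.303 m.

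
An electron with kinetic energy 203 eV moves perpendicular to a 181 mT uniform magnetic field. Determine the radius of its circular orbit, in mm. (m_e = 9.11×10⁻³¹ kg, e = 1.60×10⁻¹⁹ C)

r ≈ 0.266 mm

Convert the energy: K = 203 eV = 3.25×10^-17 J.
v = √(2K/m) = √(2·3.25×10^-17/9.11×10^-31) = 8.44×10^6 m/s.
r = mv/(qB) = (9.11×10^-31)(8.44×10^6) / [(1×1.60×10^-19)(0.181)] = 2.66×10^-4 m.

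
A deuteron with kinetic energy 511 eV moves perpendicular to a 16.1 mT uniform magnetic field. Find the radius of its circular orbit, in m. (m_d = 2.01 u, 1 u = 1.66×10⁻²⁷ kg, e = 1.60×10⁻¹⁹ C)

Convert the energy: K = 511 eV = 8.18×10^-17 J.
v = √(2K/m) = √(2·8.18×10^-17/3.34×10^-27) = 2.21×10^5 m/s.
r = mv/(qB) = (3.34×10^-27)(2.21×10^5) / [(1×1.60×10^-19)(0.0161)] = 0.287 m.

r ≈ 0.287 m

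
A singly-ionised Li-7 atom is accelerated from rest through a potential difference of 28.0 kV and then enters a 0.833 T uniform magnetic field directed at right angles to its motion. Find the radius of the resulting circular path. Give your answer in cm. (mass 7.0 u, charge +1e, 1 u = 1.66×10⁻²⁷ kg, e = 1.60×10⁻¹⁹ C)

r ≈ 7.66 cm

The kinetic energy gained is K = qV = (1×1.60×10^-19)(2.80×10^4) = 4.48×10^-15 J.
v = √(2K/m) = 8.78×10^5 m/s.
r = mv/(qB) = (1.16×10^-26)(8.78×10^5) / [(1×1.60×10^-19)(0.833)] = 0.0766 m.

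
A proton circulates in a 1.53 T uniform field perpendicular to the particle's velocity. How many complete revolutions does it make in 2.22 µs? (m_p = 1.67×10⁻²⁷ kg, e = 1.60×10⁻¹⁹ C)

N = 51

T = 2πm/(qB) = 2π(1.67×10^-27) / [(1×1.60×10^-19)(1.53)] = 4.2863×10^-8 s.
N = t/T = 2.22×10^-6 / 4.2863×10^-8 ≈ 51.79, so 51 complete revolutions.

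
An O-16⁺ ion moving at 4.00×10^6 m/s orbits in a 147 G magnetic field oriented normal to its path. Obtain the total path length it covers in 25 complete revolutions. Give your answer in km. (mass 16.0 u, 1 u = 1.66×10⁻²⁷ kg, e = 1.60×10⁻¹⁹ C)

L ≈ 7.10 km

r = mv/(qB) = 45.2 m, so one revolution covers 2πr = 284 m.
In 25 revolutions: L = 25·2πr = 7100 m.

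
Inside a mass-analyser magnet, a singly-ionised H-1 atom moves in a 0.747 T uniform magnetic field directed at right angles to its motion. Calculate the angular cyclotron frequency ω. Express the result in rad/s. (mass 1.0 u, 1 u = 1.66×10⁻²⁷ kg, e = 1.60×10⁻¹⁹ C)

ω ≈ 7.20×10^7 rad/s

ω = qB/m = (1×1.60×10^-19)(0.747) / (1.66×10^-27) = 7.20×10^7 rad/s.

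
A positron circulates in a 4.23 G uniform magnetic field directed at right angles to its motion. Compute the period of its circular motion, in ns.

The cyclotron period is independent of speed: T = 2πm/(qB).
T = 2π(9.11×10^-31) / [(1×1.60×10^-19)(4.23×10^-4)] = 8.46×10^-8 s.

T ≈ 84.6 ns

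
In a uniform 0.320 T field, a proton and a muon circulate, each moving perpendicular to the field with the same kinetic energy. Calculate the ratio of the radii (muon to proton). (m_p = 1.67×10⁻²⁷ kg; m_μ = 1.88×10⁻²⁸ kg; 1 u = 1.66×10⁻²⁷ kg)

ratio ≈ 0.336

r = √(2mK)/(qB) ⇒ at equal K, r ∝ √m/q.
r_{muon}/r_{proton} = 0.336.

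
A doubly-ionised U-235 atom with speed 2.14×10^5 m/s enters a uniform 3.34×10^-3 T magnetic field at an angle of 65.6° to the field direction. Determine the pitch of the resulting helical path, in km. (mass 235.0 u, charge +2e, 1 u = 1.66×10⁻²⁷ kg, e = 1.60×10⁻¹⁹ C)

pitch ≈ 0.203 km

The velocity component along B is v∥ = v cos65.6° = 8.84×10^4 m/s.
The cyclotron period T = 2πm/(qB) = 2.29×10^-3 s is set by m, q, B alone.
Pitch = v∥·T = (8.84×10^4)(2.29×10^-3) = 203 m.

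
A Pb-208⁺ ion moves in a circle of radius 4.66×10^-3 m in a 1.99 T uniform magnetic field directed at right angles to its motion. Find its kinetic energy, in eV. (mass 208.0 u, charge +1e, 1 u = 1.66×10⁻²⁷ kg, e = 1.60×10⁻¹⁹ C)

v = qBr/m = (1×1.60×10^-19)(1.99)(4.66×10^-3) / (3.45×10^-25) = 4300 m/s.
K = ½mv² = 0.5·(3.45×10^-25)·(4300)² = 3.19×10^-18 J = 19.9 eV.

K ≈ 19.9 eV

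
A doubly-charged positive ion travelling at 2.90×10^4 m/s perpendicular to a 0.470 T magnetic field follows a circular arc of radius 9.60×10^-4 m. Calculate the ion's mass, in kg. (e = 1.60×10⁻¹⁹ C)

m ≈ 4.98×10^-27 kg

qvB = mv²/r ⇒ m = qBr/v.
m = (2×1.60×10^-19)(0.470)(9.60×10^-4) / (2.90×10^4) = 4.98×10^-27 kg.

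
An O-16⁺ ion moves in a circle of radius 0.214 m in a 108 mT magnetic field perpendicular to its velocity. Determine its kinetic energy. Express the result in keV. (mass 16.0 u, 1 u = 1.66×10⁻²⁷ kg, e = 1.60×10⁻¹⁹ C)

K ≈ 1.61 keV

v = qBr/m = (1×1.60×10^-19)(0.108)(0.214) / (2.66×10^-26) = 1.39×10^5 m/s.
K = ½mv² = 0.5·(2.66×10^-26)·(1.39×10^5)² = 2.57×10^-16 J = 1.61 keV.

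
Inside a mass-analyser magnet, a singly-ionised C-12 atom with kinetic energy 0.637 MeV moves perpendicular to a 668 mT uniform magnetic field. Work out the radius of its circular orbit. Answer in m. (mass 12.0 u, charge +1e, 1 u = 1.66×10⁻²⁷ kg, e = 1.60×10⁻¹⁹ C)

r ≈ 0.596 m

Convert the energy: K = 0.637 MeV = 1.02×10^-13 J.
v = √(2K/m) = √(2·1.02×10^-13/1.99×10^-26) = 3.20×10^6 m/s.
r = mv/(qB) = (1.99×10^-26)(3.20×10^6) / [(1×1.60×10^-19)(0.668)] = 0.596 m.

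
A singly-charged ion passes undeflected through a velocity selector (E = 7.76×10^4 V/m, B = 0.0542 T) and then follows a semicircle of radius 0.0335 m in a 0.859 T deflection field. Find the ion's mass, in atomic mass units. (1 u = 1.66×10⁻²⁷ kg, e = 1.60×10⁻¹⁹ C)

v = E/B₁ = 1.43×10^6 m/s.
From r = mv/(qB₂), m = qB₂r/v = (1×1.60×10^-19)(0.859)(0.0335) / (1.43×10^6) = 3.22×10^-27 kg.
In atomic mass units: m = 3.22×10^-27 / 1.66×10^-27 = 1.94 u.

m ≈ 1.94 u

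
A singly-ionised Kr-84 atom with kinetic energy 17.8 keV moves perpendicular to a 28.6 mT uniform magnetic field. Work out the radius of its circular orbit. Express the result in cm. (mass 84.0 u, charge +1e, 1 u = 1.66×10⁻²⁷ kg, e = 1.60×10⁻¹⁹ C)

r ≈ 616 cm

Convert the energy: K = 17.8 keV = 2.85×10^-15 J.
v = √(2K/m) = √(2·2.85×10^-15/1.39×10^-25) = 2.02×10^5 m/s.
r = mv/(qB) = (1.39×10^-25)(2.02×10^5) / [(1×1.60×10^-19)(0.0286)] = 6.16 m.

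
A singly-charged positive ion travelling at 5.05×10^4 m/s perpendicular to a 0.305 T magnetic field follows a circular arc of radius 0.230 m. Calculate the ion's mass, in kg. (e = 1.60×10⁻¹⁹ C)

m ≈ 2.22×10^-25 kg

qvB = mv²/r ⇒ m = qBr/v.
m = (1×1.60×10^-19)(0.305)(0.230) / (5.05×10^4) = 2.22×10^-25 kg.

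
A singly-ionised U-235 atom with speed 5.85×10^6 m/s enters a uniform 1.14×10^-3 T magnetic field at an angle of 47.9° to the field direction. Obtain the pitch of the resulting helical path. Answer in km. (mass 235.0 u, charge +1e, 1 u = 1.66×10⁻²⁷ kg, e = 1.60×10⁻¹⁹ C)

The velocity component along B is v∥ = v cos47.9° = 3.92×10^6 m/s.
The cyclotron period T = 2πm/(qB) = 0.0134 s is set by m, q, B alone.
Pitch = v∥·T = (3.92×10^6)(0.0134) = 5.27×10^4 m.

pitch ≈ 52.7 km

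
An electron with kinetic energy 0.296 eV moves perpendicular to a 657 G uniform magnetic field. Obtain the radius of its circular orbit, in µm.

Convert the energy: K = 0.296 eV = 4.74×10^-20 J.
v = √(2K/m) = √(2·4.74×10^-20/9.11×10^-31) = 3.22×10^5 m/s.
r = mv/(qB) = (9.11×10^-31)(3.22×10^5) / [(1×1.60×10^-19)(0.0657)] = 2.79×10^-5 m.

r ≈ 27.9 µm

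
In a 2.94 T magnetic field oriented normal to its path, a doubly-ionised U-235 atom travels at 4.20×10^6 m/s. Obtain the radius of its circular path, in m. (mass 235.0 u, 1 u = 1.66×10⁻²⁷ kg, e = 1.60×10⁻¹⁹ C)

r ≈ 1.74 m

The magnetic force provides the centripetal force: qvB = mv²/r, so r = mv/(qB).
r = (3.90×10^-25 kg)(4.20×10^6 m/s) / [(2×1.60×10^-19 C)(2.94 T)] = 1.74 m.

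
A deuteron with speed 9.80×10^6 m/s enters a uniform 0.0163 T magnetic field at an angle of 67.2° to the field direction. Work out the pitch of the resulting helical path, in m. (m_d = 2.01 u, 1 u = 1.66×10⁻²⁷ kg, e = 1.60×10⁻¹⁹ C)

The velocity component along B is v∥ = v cos67.2° = 3.80×10^6 m/s.
The cyclotron period T = 2πm/(qB) = 8.04×10^-6 s is set by m, q, B alone.
Pitch = v∥·T = (3.80×10^6)(8.04×10^-6) = 30.5 m.

pitch ≈ 30.5 m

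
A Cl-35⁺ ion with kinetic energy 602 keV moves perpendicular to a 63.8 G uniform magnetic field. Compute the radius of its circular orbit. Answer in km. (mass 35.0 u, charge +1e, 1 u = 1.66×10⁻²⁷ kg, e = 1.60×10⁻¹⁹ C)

r ≈ 0.104 km

Convert the energy: K = 602 keV = 9.63×10^-14 J.
v = √(2K/m) = √(2·9.63×10^-14/5.81×10^-26) = 1.82×10^6 m/s.
r = mv/(qB) = (5.81×10^-26)(1.82×10^6) / [(1×1.60×10^-19)(6.38×10^-3)] = 104 m.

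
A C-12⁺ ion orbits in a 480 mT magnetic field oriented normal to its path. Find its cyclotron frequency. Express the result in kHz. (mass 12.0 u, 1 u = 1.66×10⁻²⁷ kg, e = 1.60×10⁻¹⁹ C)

f ≈ 614 kHz

f = qB/(2πm) = (1×1.60×10^-19)(0.480) / [2π(1.99×10^-26)] = 6.14×10^5 Hz.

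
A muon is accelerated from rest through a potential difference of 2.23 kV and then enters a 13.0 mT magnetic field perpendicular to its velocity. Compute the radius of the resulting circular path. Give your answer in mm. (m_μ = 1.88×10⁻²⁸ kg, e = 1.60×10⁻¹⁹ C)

The kinetic energy gained is K = qV = (1×1.60×10^-19)(2230) = 3.57×10^-16 J.
v = √(2K/m) = 1.95×10^6 m/s.
r = mv/(qB) = (1.88×10^-28)(1.95×10^6) / [(1×1.60×10^-19)(0.0130)] = 0.176 m.

r ≈ 176 mm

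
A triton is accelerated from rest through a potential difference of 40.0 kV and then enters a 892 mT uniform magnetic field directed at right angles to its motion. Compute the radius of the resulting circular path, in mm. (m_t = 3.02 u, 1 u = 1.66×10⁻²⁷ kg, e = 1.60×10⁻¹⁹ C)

r ≈ 56.1 mm

The kinetic energy gained is K = qV = (1×1.60×10^-19)(4.00×10^4) = 6.40×10^-15 J.
v = √(2K/m) = 1.60×10^6 m/s.
r = mv/(qB) = (5.01×10^-27)(1.60×10^6) / [(1×1.60×10^-19)(0.892)] = 0.0561 m.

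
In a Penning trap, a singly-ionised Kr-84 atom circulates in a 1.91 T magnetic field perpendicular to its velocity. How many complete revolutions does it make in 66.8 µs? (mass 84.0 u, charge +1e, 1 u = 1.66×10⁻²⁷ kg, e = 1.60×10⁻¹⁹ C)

N = 23

T = 2πm/(qB) = 2π(1.3944×10^-25) / [(1×1.60×10^-19)(1.91)] = 2.8669×10^-6 s.
N = t/T = 6.68×10^-5 / 2.8669×10^-6 ≈ 23.30, so 23 complete revolutions.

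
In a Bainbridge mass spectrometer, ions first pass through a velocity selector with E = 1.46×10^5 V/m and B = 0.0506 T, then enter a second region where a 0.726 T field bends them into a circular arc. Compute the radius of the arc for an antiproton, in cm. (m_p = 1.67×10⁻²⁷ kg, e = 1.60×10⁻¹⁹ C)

The selector passes v = E/B = 1.46×10^5/0.0506 = 2.89×10^6 m/s.
In the deflection region, r = mv/(qB₂) = (1.67×10^-27)(2.89×10^6) / [(1×1.60×10^-19)(0.726)] = 0.0415 m.

r ≈ 4.15 cm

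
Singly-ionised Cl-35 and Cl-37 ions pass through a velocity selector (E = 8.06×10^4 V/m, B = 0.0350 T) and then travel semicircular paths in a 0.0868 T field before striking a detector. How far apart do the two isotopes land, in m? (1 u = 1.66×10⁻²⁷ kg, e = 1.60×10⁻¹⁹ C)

Both emerge at v = E/B₁ = 2.30×10^6 m/s.
r = mv/(qB₂), so r₁ = 9.6339 m and r₂ = 10.184 m, giving Δr = 0.551 m.
After a semicircle each ion lands a diameter 2r from the entry slit, so the separation is 2Δr = 1.10 m.

Δd ≈ 1.10 m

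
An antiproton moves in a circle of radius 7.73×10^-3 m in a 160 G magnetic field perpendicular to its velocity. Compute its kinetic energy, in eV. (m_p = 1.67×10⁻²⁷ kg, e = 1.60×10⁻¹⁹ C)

K ≈ 0.733 eV

v = qBr/m = (1×1.60×10^-19)(0.0160)(7.73×10^-3) / (1.67×10^-27) = 1.18×10^4 m/s.
K = ½mv² = 0.5·(1.67×10^-27)·(1.18×10^4)² = 1.17×10^-19 J = 0.733 eV.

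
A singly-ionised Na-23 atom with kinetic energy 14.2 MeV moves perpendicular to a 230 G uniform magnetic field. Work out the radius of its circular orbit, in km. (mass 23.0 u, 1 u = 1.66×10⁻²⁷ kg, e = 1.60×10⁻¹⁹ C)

r ≈ 0.113 km

Convert the energy: K = 14.2 MeV = 2.27×10^-12 J.
v = √(2K/m) = √(2·2.27×10^-12/3.82×10^-26) = 1.09×10^7 m/s.
r = mv/(qB) = (3.82×10^-26)(1.09×10^7) / [(1×1.60×10^-19)(0.0230)] = 113 m.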